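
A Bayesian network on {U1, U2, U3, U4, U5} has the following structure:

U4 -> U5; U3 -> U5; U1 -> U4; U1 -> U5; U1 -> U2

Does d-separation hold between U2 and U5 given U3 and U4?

No

We examine all 2 paths between U2 and U5:
Path 1: U2 ← U1 → U4 → U5
  U4 is a chain here and U4 is conditioned on, so the path is blocked at U4.
Path 2: U2 ← U1 → U5
  U1 is a fork and U1 is not conditioned on — no node blocks this path, so it is active.
Because an active path exists, U2 and U5 are not d-separated.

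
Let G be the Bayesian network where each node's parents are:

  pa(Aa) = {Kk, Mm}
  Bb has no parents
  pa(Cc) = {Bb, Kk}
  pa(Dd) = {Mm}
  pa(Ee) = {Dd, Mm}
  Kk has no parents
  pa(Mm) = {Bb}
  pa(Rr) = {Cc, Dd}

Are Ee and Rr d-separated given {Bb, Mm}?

No

There are 6 undirected paths between Ee and Rr; checking each against the conditioning set {Bb, Mm}:
Path 1: Ee ← Dd ← Mm → Aa ← Kk → Cc → Rr
  Mm is a fork here and Mm is conditioned on, so the path is blocked at Mm.
Path 2: Ee ← Dd ← Mm ← Bb → Cc → Rr
  Mm is a chain here and Mm is conditioned on, so the path is blocked at Mm.
Path 3: Ee ← Dd → Rr
  Dd is a fork and Dd is not conditioned on — no node blocks this path, so it is active.
Path 4: Ee ← Mm → Aa ← Kk → Cc → Rr
  Mm is a fork here and Mm is conditioned on, so the path is blocked at Mm.
Path 5: Ee ← Mm → Dd → Rr
  Mm is a fork here and Mm is conditioned on, so the path is blocked at Mm.
Path 6: Ee ← Mm ← Bb → Cc → Rr
  Mm is a chain here and Mm is conditioned on, so the path is blocked at Mm.
Since the path Ee ← Dd → Rr is active, Ee and Rr are not d-separated given {Bb, Mm}.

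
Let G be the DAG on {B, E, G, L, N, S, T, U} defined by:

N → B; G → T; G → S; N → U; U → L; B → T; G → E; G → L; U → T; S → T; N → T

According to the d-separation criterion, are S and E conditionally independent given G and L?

Yes

There are 5 undirected paths between S and E; checking each against the conditioning set {G, L}:
Path 1: S → T ← B ← N → U → L ← G → E
  T is a collider here and neither T nor any of its descendants is conditioned on, so the collider stays closed — the path is blocked at T.
Path 2: S → T ← N → U → L ← G → E
  T is a collider here and neither T nor any of its descendants is conditioned on, so the collider stays closed — the path is blocked at T.
Path 3: S → T ← G → E
  T is a collider here and neither T nor any of its descendants is conditioned on, so the collider stays closed — the path is blocked at T.
Path 4: S → T ← U → L ← G → E
  T is a collider here and neither T nor any of its descendants is conditioned on, so the collider stays closed — the path is blocked at T.
Path 5: S ← G → E
  G is a fork here and G is conditioned on, so the path is blocked at G.
Since every path is blocked, d-separation holds.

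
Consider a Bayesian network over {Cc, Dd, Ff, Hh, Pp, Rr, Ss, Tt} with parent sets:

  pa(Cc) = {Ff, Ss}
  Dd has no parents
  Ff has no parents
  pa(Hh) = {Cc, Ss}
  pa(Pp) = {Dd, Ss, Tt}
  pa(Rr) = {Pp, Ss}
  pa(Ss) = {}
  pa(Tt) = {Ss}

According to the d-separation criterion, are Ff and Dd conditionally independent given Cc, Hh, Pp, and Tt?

No

6 paths connect Ff and Dd; each must be blocked for d-separation to hold:
Path 1: Ff → Cc → Hh ← Ss → Tt → Pp ← Dd
  Cc is a chain here and Cc is conditioned on, so the path is blocked at Cc.
Path 2: Ff → Cc → Hh ← Ss → Pp ← Dd
  Cc is a chain here and Cc is conditioned on, so the path is blocked at Cc.
Path 3: Ff → Cc → Hh ← Ss → Rr ← Pp ← Dd
  Cc is a chain here and Cc is conditioned on, so the path is blocked at Cc.
Path 4: Ff → Cc ← Ss → Tt → Pp ← Dd
  Tt is a chain here and Tt is conditioned on, so the path is blocked at Tt.
Path 5: Ff → Cc ← Ss → Pp ← Dd
  Cc is a collider and Cc is conditioned on, which opens it; Ss is a fork and Ss is not conditioned on; Pp is a collider and Pp is conditioned on, which opens it — no node blocks this path, so it is active.
Path 6: Ff → Cc ← Ss → Rr ← Pp ← Dd
  Rr is a collider here and neither Rr nor any of its descendants is conditioned on, so the collider stays closed — the path is blocked at Rr.
At least one path is unblocked, so d-separation fails.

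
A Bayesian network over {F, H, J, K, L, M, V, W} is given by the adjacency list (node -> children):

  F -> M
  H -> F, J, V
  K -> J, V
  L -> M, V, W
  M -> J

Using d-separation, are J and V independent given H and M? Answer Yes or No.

Enumerating the 5 paths from J to V and testing each for blocking by {H, M}:
Path 1: J ← M ← L → V
  M is a chain here and M is conditioned on, so the path is blocked at M.
Path 2: J ← M ← F ← H → V
  M is a chain here and M is conditioned on, so the path is blocked at M.
Path 3: J ← H → F → M ← L → V
  H is a fork here and H is conditioned on, so the path is blocked at H.
Path 4: J ← H → V
  H is a fork here and H is conditioned on, so the path is blocked at H.
Path 5: J ← K → V
  K is a fork and K is not conditioned on — no node blocks this path, so it is active.
Because an active path exists, J and V are not d-separated.

No — J and V are not d-separated given {H, M}.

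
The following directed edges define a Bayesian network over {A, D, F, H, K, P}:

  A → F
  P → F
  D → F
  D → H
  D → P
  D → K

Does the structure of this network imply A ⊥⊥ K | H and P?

Yes

2 paths connect A and K; each must be blocked for d-separation to hold:
  1. A → F ← P ← D → K — F:collider[blocks]; P:chain[blocks]; D:fork[open] ⇒ blocked
  2. A → F ← D → K — F:collider[blocks]; D:fork[open] ⇒ blocked
Since every path is blocked, d-separation holds.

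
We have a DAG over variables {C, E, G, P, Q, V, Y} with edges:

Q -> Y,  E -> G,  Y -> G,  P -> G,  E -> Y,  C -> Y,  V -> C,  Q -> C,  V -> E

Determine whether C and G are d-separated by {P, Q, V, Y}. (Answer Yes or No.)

No

6 paths connect C and G; each must be blocked for d-separation to hold:
  1. C ← Q → Y ← E → G — Q:fork[blocks]; Y:collider[open]; E:fork[open] ⇒ blocked
  2. C ← Q → Y → G — Q:fork[blocks]; Y:chain[blocks] ⇒ blocked
  3. C ← V → E → G — V:fork[blocks]; E:chain[open] ⇒ blocked
  4. C ← V → E → Y → G — V:fork[blocks]; E:chain[open]; Y:chain[blocks] ⇒ blocked
  5. C → Y ← E → G — Y:collider[open]; E:fork[open] ⇒ active
  6. C → Y → G — Y:chain[blocks] ⇒ blocked
Since the path C → Y ← E → G is active, C and G are not d-separated given {P, Q, V, Y}.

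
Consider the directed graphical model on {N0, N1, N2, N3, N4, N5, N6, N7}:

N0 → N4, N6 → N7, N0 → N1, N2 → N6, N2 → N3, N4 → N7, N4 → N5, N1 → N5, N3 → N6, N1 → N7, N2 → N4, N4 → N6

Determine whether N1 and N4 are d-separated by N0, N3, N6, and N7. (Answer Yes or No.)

No

We examine all 6 paths between N1 and N4:
Path 1: N1 → N7 ← N6 ← N3 ← N2 → N4
  N6 is a chain here and N6 is conditioned on, so the path is blocked at N6.
Path 2: N1 → N7 ← N6 ← N2 → N4
  N6 is a chain here and N6 is conditioned on, so the path is blocked at N6.
Path 3: N1 → N7 ← N6 ← N4
  N6 is a chain here and N6 is conditioned on, so the path is blocked at N6.
Path 4: N1 → N7 ← N4
  N7 is a collider and N7 is conditioned on, which opens it — no node blocks this path, so it is active.
Path 5: N1 ← N0 → N4
  N0 is a fork here and N0 is conditioned on, so the path is blocked at N0.
Path 6: N1 → N5 ← N4
  N5 is a collider here and neither N5 nor any of its descendants is conditioned on, so the collider stays closed — the path is blocked at N5.
At least one path is unblocked, so d-separation fails.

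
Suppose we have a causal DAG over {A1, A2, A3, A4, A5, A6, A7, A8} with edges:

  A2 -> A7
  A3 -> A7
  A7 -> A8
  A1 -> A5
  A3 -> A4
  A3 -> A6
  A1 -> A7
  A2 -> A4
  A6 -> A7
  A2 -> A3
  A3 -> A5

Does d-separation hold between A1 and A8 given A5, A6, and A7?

Yes

There are 5 undirected paths between A1 and A8; checking each against the conditioning set {A5, A6, A7}:
Path 1: A1 → A7 → A8
  A7 is a chain here and A7 is conditioned on, so the path is blocked at A7.
Path 2: A1 → A5 ← A3 → A6 → A7 → A8
  A6 is a chain here and A6 is conditioned on, so the path is blocked at A6.
Path 3: A1 → A5 ← A3 → A7 → A8
  A7 is a chain here and A7 is conditioned on, so the path is blocked at A7.
Path 4: A1 → A5 ← A3 ← A2 → A7 → A8
  A7 is a chain here and A7 is conditioned on, so the path is blocked at A7.
Path 5: A1 → A5 ← A3 → A4 ← A2 → A7 → A8
  A4 is a collider here and neither A4 nor any of its descendants is conditioned on, so the collider stays closed — the path is blocked at A4.
Every path is blocked, so A1 and A8 are d-separated given {A5, A6, A7}.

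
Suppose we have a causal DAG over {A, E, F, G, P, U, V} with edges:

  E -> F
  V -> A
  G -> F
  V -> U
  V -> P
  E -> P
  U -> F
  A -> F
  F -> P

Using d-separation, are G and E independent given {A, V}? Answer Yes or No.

Yes

4 paths connect G and E; each must be blocked for d-separation to hold:
  1. G → F ← E — F:collider[blocks] ⇒ blocked
  2. G → F → P ← E — F:chain[open]; P:collider[blocks] ⇒ blocked
  3. G → F ← A ← V → P ← E — F:collider[blocks]; A:chain[blocks]; V:fork[blocks]; P:collider[blocks] ⇒ blocked
  4. G → F ← U ← V → P ← E — F:collider[blocks]; U:chain[open]; V:fork[blocks]; P:collider[blocks] ⇒ blocked
All paths are blocked; G ⊥ E | {A, V} holds.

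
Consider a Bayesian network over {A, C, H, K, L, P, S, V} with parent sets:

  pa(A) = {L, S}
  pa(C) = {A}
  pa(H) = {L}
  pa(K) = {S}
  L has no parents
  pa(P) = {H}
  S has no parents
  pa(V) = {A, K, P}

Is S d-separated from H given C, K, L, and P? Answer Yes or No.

We examine all 4 paths between S and H:
Path 1: S → A → V ← P ← H
  V is a collider here and neither V nor any of its descendants is conditioned on, so the collider stays closed — the path is blocked at V.
Path 2: S → A ← L → H
  L is a fork here and L is conditioned on, so the path is blocked at L.
Path 3: S → K → V ← P ← H
  K is a chain here and K is conditioned on, so the path is blocked at K.
Path 4: S → K → V ← A ← L → H
  K is a chain here and K is conditioned on, so the path is blocked at K.
Every path is blocked, so S and H are d-separated given {C, K, L, P}.

Yes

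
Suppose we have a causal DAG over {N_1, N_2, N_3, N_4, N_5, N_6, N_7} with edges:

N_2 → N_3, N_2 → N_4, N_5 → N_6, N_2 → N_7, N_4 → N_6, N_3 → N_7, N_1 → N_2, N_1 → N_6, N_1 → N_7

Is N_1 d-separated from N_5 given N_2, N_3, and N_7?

Enumerating the 4 paths from N_1 to N_5 and testing each for blocking by {N_2, N_3, N_7}:
  1. N_1 → N_6 ← N_5 — N_6:collider[blocks] ⇒ blocked
  2. N_1 → N_2 → N_4 → N_6 ← N_5 — N_2:chain[blocks]; N_4:chain[open]; N_6:collider[blocks] ⇒ blocked
  3. N_1 → N_7 ← N_2 → N_4 → N_6 ← N_5 — N_7:collider[open]; N_2:fork[blocks]; N_4:chain[open]; N_6:collider[blocks] ⇒ blocked
  4. N_1 → N_7 ← N_3 ← N_2 → N_4 → N_6 ← N_5 — N_7:collider[open]; N_3:chain[blocks]; N_2:fork[blocks]; N_4:chain[open]; N_6:collider[blocks] ⇒ blocked
Every path is blocked, so N_1 and N_5 are d-separated given {N_2, N_3, N_7}.

Yes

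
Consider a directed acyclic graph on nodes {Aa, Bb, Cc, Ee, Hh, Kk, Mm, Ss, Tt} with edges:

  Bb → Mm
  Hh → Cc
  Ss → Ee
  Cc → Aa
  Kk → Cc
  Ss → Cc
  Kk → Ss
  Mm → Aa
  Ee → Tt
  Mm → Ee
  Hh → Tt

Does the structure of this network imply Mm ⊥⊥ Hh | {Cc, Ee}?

Enumerating the 6 paths from Mm to Hh and testing each for blocking by {Cc, Ee}:
Path 1: Mm → Aa ← Cc ← Kk → Ss → Ee → Tt ← Hh
  Aa is a collider here and neither Aa nor any of its descendants is conditioned on, so the collider stays closed — the path is blocked at Aa.
Path 2: Mm → Aa ← Cc ← Ss → Ee → Tt ← Hh
  Aa is a collider here and neither Aa nor any of its descendants is conditioned on, so the collider stays closed — the path is blocked at Aa.
Path 3: Mm → Aa ← Cc ← Hh
  Aa is a collider here and neither Aa nor any of its descendants is conditioned on, so the collider stays closed — the path is blocked at Aa.
Path 4: Mm → Ee → Tt ← Hh
  Ee is a chain here and Ee is conditioned on, so the path is blocked at Ee.
Path 5: Mm → Ee ← Ss ← Kk → Cc ← Hh
  Ee is a collider and Ee is conditioned on, which opens it; Ss is a chain and Ss is not conditioned on; Kk is a fork and Kk is not conditioned on; Cc is a collider and Cc is conditioned on, which opens it — no node blocks this path, so it is active.
Path 6: Mm → Ee ← Ss → Cc ← Hh
  Ee is a collider and Ee is conditioned on, which opens it; Ss is a fork and Ss is not conditioned on; Cc is a collider and Cc is conditioned on, which opens it — no node blocks this path, so it is active.
Since the path Mm → Ee ← Ss ← Kk → Cc ← Hh is active, Mm and Hh are not d-separated given {Cc, Ee}.

No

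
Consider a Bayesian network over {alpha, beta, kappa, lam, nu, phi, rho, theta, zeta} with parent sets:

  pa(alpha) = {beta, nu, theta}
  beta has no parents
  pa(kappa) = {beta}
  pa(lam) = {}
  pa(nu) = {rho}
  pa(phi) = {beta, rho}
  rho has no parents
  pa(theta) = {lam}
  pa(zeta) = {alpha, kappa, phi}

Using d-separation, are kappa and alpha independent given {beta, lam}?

Yes

6 paths connect kappa and alpha; each must be blocked for d-separation to hold:
Path 1: kappa ← beta → alpha
  beta is a fork here and beta is conditioned on, so the path is blocked at beta.
Path 2: kappa ← beta → phi → zeta ← alpha
  beta is a fork here and beta is conditioned on, so the path is blocked at beta.
Path 3: kappa ← beta → phi ← rho → nu → alpha
  beta is a fork here and beta is conditioned on, so the path is blocked at beta.
Path 4: kappa → zeta ← alpha
  zeta is a collider here and neither zeta nor any of its descendants is conditioned on, so the collider stays closed — the path is blocked at zeta.
Path 5: kappa → zeta ← phi ← beta → alpha
  zeta is a collider here and neither zeta nor any of its descendants is conditioned on, so the collider stays closed — the path is blocked at zeta.
Path 6: kappa → zeta ← phi ← rho → nu → alpha
  zeta is a collider here and neither zeta nor any of its descendants is conditioned on, so the collider stays closed — the path is blocked at zeta.
Every path is blocked, so kappa and alpha are d-separated given {beta, lam}.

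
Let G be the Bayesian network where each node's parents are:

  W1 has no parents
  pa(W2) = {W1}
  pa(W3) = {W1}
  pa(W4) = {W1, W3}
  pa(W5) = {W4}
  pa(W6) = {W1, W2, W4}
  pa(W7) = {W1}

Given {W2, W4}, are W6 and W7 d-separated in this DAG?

No

We examine all 4 paths between W6 and W7:
  1. W6 ← W2 ← W1 → W7 — W2:chain[blocks]; W1:fork[open] ⇒ blocked
  2. W6 ← W4 ← W3 ← W1 → W7 — W4:chain[blocks]; W3:chain[open]; W1:fork[open] ⇒ blocked
  3. W6 ← W4 ← W1 → W7 — W4:chain[blocks]; W1:fork[open] ⇒ blocked
  4. W6 ← W1 → W7 — W1:fork[open] ⇒ active
At least one path is unblocked, so d-separation fails.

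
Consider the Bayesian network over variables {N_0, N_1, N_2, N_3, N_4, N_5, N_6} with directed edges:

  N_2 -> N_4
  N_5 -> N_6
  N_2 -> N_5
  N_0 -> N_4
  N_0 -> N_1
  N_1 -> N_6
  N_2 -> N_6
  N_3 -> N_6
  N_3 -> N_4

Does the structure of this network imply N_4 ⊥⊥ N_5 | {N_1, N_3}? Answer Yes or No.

No

We examine all 6 paths between N_4 and N_5:
Path 1: N_4 ← N_2 → N_5
  N_2 is a fork and N_2 is not conditioned on — no node blocks this path, so it is active.
Path 2: N_4 ← N_2 → N_6 ← N_5
  N_6 is a collider here and neither N_6 nor any of its descendants is conditioned on, so the collider stays closed — the path is blocked at N_6.
Path 3: N_4 ← N_3 → N_6 ← N_5
  N_3 is a fork here and N_3 is conditioned on, so the path is blocked at N_3.
Path 4: N_4 ← N_3 → N_6 ← N_2 → N_5
  N_3 is a fork here and N_3 is conditioned on, so the path is blocked at N_3.
Path 5: N_4 ← N_0 → N_1 → N_6 ← N_5
  N_1 is a chain here and N_1 is conditioned on, so the path is blocked at N_1.
Path 6: N_4 ← N_0 → N_1 → N_6 ← N_2 → N_5
  N_1 is a chain here and N_1 is conditioned on, so the path is blocked at N_1.
Because an active path exists, N_4 and N_5 are not d-separated.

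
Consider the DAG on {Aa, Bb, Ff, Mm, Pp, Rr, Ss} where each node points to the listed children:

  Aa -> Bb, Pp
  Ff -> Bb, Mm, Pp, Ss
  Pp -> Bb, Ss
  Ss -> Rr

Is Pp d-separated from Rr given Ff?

4 paths connect Pp and Rr; each must be blocked for d-separation to hold:
Path 1: Pp → Ss → Rr
  Ss is a chain and Ss is not conditioned on — no node blocks this path, so it is active.
Path 2: Pp ← Aa → Bb ← Ff → Ss → Rr
  Bb is a collider here and neither Bb nor any of its descendants is conditioned on, so the collider stays closed — the path is blocked at Bb.
Path 3: Pp ← Ff → Ss → Rr
  Ff is a fork here and Ff is conditioned on, so the path is blocked at Ff.
Path 4: Pp → Bb ← Ff → Ss → Rr
  Bb is a collider here and neither Bb nor any of its descendants is conditioned on, so the collider stays closed — the path is blocked at Bb.
Because an active path exists, Pp and Rr are not d-separated.

No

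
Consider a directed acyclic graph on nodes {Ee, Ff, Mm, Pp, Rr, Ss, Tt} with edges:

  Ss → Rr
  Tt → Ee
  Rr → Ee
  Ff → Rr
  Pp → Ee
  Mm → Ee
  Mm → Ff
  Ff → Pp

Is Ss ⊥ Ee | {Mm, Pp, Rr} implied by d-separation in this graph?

Yes

We examine all 3 paths between Ss and Ee:
Path 1: Ss → Rr ← Ff ← Mm → Ee
  Mm is a fork here and Mm is conditioned on, so the path is blocked at Mm.
Path 2: Ss → Rr ← Ff → Pp → Ee
  Pp is a chain here and Pp is conditioned on, so the path is blocked at Pp.
Path 3: Ss → Rr → Ee
  Rr is a chain here and Rr is conditioned on, so the path is blocked at Rr.
All paths are blocked; Ss ⊥ Ee | {Mm, Pp, Rr} holds.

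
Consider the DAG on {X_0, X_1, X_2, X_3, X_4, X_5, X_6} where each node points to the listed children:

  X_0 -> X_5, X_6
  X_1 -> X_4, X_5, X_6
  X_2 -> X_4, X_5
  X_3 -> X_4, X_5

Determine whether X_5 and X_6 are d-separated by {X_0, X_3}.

4 paths connect X_5 and X_6; each must be blocked for d-separation to hold:
  1. X_5 ← X_2 → X_4 ← X_1 → X_6 — X_2:fork[open]; X_4:collider[blocks]; X_1:fork[open] ⇒ blocked
  2. X_5 ← X_0 → X_6 — X_0:fork[blocks] ⇒ blocked
  3. X_5 ← X_1 → X_6 — X_1:fork[open] ⇒ active
  4. X_5 ← X_3 → X_4 ← X_1 → X_6 — X_3:fork[blocks]; X_4:collider[blocks]; X_1:fork[open] ⇒ blocked
At least one path is unblocked, so d-separation fails.

No — X_5 and X_6 are not d-separated given {X_0, X_3}.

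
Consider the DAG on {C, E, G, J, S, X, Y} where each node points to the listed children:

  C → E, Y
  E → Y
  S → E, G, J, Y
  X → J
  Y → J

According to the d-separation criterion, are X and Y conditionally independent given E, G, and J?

We examine all 4 paths between X and Y:
Path 1: X → J ← Y
  J is a collider and J is conditioned on, which opens it — no node blocks this path, so it is active.
Path 2: X → J ← S → Y
  J is a collider and J is conditioned on, which opens it; S is a fork and S is not conditioned on — no node blocks this path, so it is active.
Path 3: X → J ← S → E ← C → Y
  J is a collider and J is conditioned on, which opens it; S is a fork and S is not conditioned on; E is a collider and E is conditioned on, which opens it; C is a fork and C is not conditioned on — no node blocks this path, so it is active.
Path 4: X → J ← S → E → Y
  E is a chain here and E is conditioned on, so the path is blocked at E.
Since the path X → J ← Y is active, X and Y are not d-separated given {E, G, J}.

No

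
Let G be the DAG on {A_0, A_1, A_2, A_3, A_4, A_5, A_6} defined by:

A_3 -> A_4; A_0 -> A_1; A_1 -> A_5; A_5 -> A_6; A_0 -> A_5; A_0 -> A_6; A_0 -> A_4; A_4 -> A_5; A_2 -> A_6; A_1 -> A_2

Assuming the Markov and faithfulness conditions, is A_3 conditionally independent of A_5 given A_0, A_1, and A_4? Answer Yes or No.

Enumerating the 6 paths from A_3 to A_5 and testing each for blocking by {A_0, A_1, A_4}:
  1. A_3 → A_4 → A_5 — A_4:chain[blocks] ⇒ blocked
  2. A_3 → A_4 ← A_0 → A_1 → A_5 — A_4:collider[open]; A_0:fork[blocks]; A_1:chain[blocks] ⇒ blocked
  3. A_3 → A_4 ← A_0 → A_1 → A_2 → A_6 ← A_5 — A_4:collider[open]; A_0:fork[blocks]; A_1:chain[blocks]; A_2:chain[open]; A_6:collider[blocks] ⇒ blocked
  4. A_3 → A_4 ← A_0 → A_5 — A_4:collider[open]; A_0:fork[blocks] ⇒ blocked
  5. A_3 → A_4 ← A_0 → A_6 ← A_5 — A_4:collider[open]; A_0:fork[blocks]; A_6:collider[blocks] ⇒ blocked
  6. A_3 → A_4 ← A_0 → A_6 ← A_2 ← A_1 → A_5 — A_4:collider[open]; A_0:fork[blocks]; A_6:collider[blocks]; A_2:chain[open]; A_1:fork[blocks] ⇒ blocked
Since every path is blocked, d-separation holds.

Yes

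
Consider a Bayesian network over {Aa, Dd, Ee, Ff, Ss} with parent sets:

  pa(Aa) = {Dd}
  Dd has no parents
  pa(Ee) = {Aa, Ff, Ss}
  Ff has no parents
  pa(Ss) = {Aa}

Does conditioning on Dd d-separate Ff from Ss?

Yes

We examine all 2 paths between Ff and Ss:
Path 1: Ff → Ee ← Ss
  Ee is a collider here and neither Ee nor any of its descendants is conditioned on, so the collider stays closed — the path is blocked at Ee.
Path 2: Ff → Ee ← Aa → Ss
  Ee is a collider here and neither Ee nor any of its descendants is conditioned on, so the collider stays closed — the path is blocked at Ee.
All paths are blocked; Ff ⊥ Ss | {Dd} holds.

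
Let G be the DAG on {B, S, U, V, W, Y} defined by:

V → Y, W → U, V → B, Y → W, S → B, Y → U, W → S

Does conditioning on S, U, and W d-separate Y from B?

We examine all 3 paths between Y and B:
  1. Y → W → S → B — W:chain[blocks]; S:chain[blocks] ⇒ blocked
  2. Y → U ← W → S → B — U:collider[open]; W:fork[blocks]; S:chain[blocks] ⇒ blocked
  3. Y ← V → B — V:fork[open] ⇒ active
At least one path is unblocked, so d-separation fails.

No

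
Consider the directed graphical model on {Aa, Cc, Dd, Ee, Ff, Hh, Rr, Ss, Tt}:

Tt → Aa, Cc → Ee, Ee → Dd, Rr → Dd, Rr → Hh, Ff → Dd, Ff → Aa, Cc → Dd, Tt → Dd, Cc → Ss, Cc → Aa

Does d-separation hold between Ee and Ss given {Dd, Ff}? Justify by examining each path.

We examine all 4 paths between Ee and Ss:
  1. Ee → Dd ← Ff → Aa ← Cc → Ss — Dd:collider[open]; Ff:fork[blocks]; Aa:collider[blocks]; Cc:fork[open] ⇒ blocked
  2. Ee → Dd ← Tt → Aa ← Cc → Ss — Dd:collider[open]; Tt:fork[open]; Aa:collider[blocks]; Cc:fork[open] ⇒ blocked
  3. Ee → Dd ← Cc → Ss — Dd:collider[open]; Cc:fork[open] ⇒ active
  4. Ee ← Cc → Ss — Cc:fork[open] ⇒ active
Because an active path exists, Ee and Ss are not d-separated.

No — Ee and Ss are not d-separated given {Dd, Ff}.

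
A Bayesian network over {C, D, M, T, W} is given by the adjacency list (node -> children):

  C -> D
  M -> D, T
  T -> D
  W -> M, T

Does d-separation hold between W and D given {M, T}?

There are 4 undirected paths between W and D; checking each against the conditioning set {M, T}:
Path 1: W → T → D
  T is a chain here and T is conditioned on, so the path is blocked at T.
Path 2: W → T ← M → D
  M is a fork here and M is conditioned on, so the path is blocked at M.
Path 3: W → M → T → D
  M is a chain here and M is conditioned on, so the path is blocked at M.
Path 4: W → M → D
  M is a chain here and M is conditioned on, so the path is blocked at M.
Every path is blocked, so W and D are d-separated given {M, T}.

Yes — W and D are d-separated given {M, T}.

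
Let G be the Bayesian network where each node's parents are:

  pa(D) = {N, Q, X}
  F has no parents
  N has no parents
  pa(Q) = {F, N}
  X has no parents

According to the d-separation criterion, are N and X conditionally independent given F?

Yes

2 paths connect N and X; each must be blocked for d-separation to hold:
Path 1: N → Q → D ← X
  D is a collider here and neither D nor any of its descendants is conditioned on, so the collider stays closed — the path is blocked at D.
Path 2: N → D ← X
  D is a collider here and neither D nor any of its descendants is conditioned on, so the collider stays closed — the path is blocked at D.
All paths are blocked; N ⊥ X | {F} holds.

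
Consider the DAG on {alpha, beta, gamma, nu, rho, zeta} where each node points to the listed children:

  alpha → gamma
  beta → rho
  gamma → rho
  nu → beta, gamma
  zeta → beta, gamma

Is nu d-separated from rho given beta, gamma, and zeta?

We examine all 4 paths between nu and rho:
  1. nu → beta ← zeta → gamma → rho — beta:collider[open]; zeta:fork[blocks]; gamma:chain[blocks] ⇒ blocked
  2. nu → beta → rho — beta:chain[blocks] ⇒ blocked
  3. nu → gamma ← zeta → beta → rho — gamma:collider[open]; zeta:fork[blocks]; beta:chain[blocks] ⇒ blocked
  4. nu → gamma → rho — gamma:chain[blocks] ⇒ blocked
Every path is blocked, so nu and rho are d-separated given {beta, gamma, zeta}.

Yes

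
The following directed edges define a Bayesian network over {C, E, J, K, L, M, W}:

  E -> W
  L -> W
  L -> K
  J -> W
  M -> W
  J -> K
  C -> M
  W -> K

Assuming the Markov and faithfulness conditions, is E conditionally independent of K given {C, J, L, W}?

There are 3 undirected paths between E and K; checking each against the conditioning set {C, J, L, W}:
Path 1: E → W → K
  W is a chain here and W is conditioned on, so the path is blocked at W.
Path 2: E → W ← L → K
  L is a fork here and L is conditioned on, so the path is blocked at L.
Path 3: E → W ← J → K
  J is a fork here and J is conditioned on, so the path is blocked at J.
All paths are blocked; E ⊥ K | {C, J, L, W} holds.

Yes — E and K are d-separated given {C, J, L, W}.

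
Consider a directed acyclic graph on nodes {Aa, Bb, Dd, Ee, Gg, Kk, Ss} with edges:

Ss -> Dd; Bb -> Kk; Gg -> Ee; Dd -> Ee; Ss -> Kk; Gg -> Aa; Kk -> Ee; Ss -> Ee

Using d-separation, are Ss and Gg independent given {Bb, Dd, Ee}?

No

Enumerating the 3 paths from Ss to Gg and testing each for blocking by {Bb, Dd, Ee}:
Path 1: Ss → Ee ← Gg
  Ee is a collider and Ee is conditioned on, which opens it — no node blocks this path, so it is active.
Path 2: Ss → Kk → Ee ← Gg
  Kk is a chain and Kk is not conditioned on; Ee is a collider and Ee is conditioned on, which opens it — no node blocks this path, so it is active.
Path 3: Ss → Dd → Ee ← Gg
  Dd is a chain here and Dd is conditioned on, so the path is blocked at Dd.
Since the path Ss → Ee ← Gg is active, Ss and Gg are not d-separated given {Bb, Dd, Ee}.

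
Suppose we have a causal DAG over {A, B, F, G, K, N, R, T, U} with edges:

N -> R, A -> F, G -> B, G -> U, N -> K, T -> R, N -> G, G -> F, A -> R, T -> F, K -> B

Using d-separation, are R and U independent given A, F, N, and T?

We examine all 4 paths between R and U:
Path 1: R ← T → F ← G → U
  T is a fork here and T is conditioned on, so the path is blocked at T.
Path 2: R ← N → K → B ← G → U
  N is a fork here and N is conditioned on, so the path is blocked at N.
Path 3: R ← N → G → U
  N is a fork here and N is conditioned on, so the path is blocked at N.
Path 4: R ← A → F ← G → U
  A is a fork here and A is conditioned on, so the path is blocked at A.
Every path is blocked, so R and U are d-separated given {A, F, N, T}.

Yes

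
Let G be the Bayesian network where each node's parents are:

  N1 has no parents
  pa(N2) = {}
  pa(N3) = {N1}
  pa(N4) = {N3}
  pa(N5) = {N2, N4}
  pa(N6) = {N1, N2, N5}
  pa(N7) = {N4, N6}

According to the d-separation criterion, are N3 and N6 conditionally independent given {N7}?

No — N3 and N6 are not d-separated given {N7}.

4 paths connect N3 and N6; each must be blocked for d-separation to hold:
Path 1: N3 → N4 → N7 ← N6
  N4 is a chain and N4 is not conditioned on; N7 is a collider and N7 is conditioned on, which opens it — no node blocks this path, so it is active.
Path 2: N3 → N4 → N5 ← N2 → N6
  N4 is a chain and N4 is not conditioned on; N5 is a collider and its descendant N7 is conditioned on, which opens it; N2 is a fork and N2 is not conditioned on — no node blocks this path, so it is active.
Path 3: N3 → N4 → N5 → N6
  N4 is a chain and N4 is not conditioned on; N5 is a chain and N5 is not conditioned on — no node blocks this path, so it is active.
Path 4: N3 ← N1 → N6
  N1 is a fork and N1 is not conditioned on — no node blocks this path, so it is active.
Because an active path exists, N3 and N6 are not d-separated.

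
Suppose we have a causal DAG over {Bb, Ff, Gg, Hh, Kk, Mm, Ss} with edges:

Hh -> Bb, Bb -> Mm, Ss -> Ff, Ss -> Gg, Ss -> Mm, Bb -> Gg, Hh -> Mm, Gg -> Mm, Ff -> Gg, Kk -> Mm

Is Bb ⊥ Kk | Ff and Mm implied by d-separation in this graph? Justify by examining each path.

We examine all 5 paths between Bb and Kk:
  1. Bb → Mm ← Kk — Mm:collider[open] ⇒ active
  2. Bb ← Hh → Mm ← Kk — Hh:fork[open]; Mm:collider[open] ⇒ active
  3. Bb → Gg ← Ss → Mm ← Kk — Gg:collider[open]; Ss:fork[open]; Mm:collider[open] ⇒ active
  4. Bb → Gg → Mm ← Kk — Gg:chain[open]; Mm:collider[open] ⇒ active
  5. Bb → Gg ← Ff ← Ss → Mm ← Kk — Gg:collider[open]; Ff:chain[blocks]; Ss:fork[open]; Mm:collider[open] ⇒ blocked
At least one path is unblocked, so d-separation fails.

No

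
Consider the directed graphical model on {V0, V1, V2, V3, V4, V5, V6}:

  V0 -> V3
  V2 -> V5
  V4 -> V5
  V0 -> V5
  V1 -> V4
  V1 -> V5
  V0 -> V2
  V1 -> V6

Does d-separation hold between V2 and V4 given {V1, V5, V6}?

No

We examine all 4 paths between V2 and V4:
Path 1: V2 ← V0 → V5 ← V4
  V0 is a fork and V0 is not conditioned on; V5 is a collider and V5 is conditioned on, which opens it — no node blocks this path, so it is active.
Path 2: V2 ← V0 → V5 ← V1 → V4
  V1 is a fork here and V1 is conditioned on, so the path is blocked at V1.
Path 3: V2 → V5 ← V4
  V5 is a collider and V5 is conditioned on, which opens it — no node blocks this path, so it is active.
Path 4: V2 → V5 ← V1 → V4
  V1 is a fork here and V1 is conditioned on, so the path is blocked at V1.
At least one path is unblocked, so d-separation fails.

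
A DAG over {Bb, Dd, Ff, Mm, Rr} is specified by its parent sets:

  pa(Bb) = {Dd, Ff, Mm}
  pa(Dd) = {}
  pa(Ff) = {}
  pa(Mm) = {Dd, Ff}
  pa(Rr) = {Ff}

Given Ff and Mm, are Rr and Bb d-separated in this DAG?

Yes

There are 3 undirected paths between Rr and Bb; checking each against the conditioning set {Ff, Mm}:
  1. Rr ← Ff → Bb — Ff:fork[blocks] ⇒ blocked
  2. Rr ← Ff → Mm → Bb — Ff:fork[blocks]; Mm:chain[blocks] ⇒ blocked
  3. Rr ← Ff → Mm ← Dd → Bb — Ff:fork[blocks]; Mm:collider[open]; Dd:fork[open] ⇒ blocked
Since every path is blocked, d-separation holds.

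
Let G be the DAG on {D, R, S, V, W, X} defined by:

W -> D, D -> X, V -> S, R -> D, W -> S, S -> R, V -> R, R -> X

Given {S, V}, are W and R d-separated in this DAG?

Enumerating the 4 paths from W to R and testing each for blocking by {S, V}:
Path 1: W → S ← V → R
  V is a fork here and V is conditioned on, so the path is blocked at V.
Path 2: W → S → R
  S is a chain here and S is conditioned on, so the path is blocked at S.
Path 3: W → D ← R
  D is a collider here and neither D nor any of its descendants is conditioned on, so the collider stays closed — the path is blocked at D.
Path 4: W → D → X ← R
  X is a collider here and neither X nor any of its descendants is conditioned on, so the collider stays closed — the path is blocked at X.
Every path is blocked, so W and R are d-separated given {S, V}.

Yes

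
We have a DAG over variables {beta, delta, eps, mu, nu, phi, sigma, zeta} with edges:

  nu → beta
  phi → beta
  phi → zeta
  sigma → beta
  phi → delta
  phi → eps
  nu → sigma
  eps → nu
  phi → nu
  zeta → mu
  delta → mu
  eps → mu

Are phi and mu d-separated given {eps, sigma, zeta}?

No

There are 6 undirected paths between phi and mu; checking each against the conditioning set {eps, sigma, zeta}:
  1. phi → nu ← eps → mu — nu:collider[open]; eps:fork[blocks] ⇒ blocked
  2. phi → delta → mu — delta:chain[open] ⇒ active
  3. phi → beta ← nu ← eps → mu — beta:collider[blocks]; nu:chain[open]; eps:fork[blocks] ⇒ blocked
  4. phi → beta ← sigma ← nu ← eps → mu — beta:collider[blocks]; sigma:chain[blocks]; nu:chain[open]; eps:fork[blocks] ⇒ blocked
  5. phi → zeta → mu — zeta:chain[blocks] ⇒ blocked
  6. phi → eps → mu — eps:chain[blocks] ⇒ blocked
Since the path phi → delta → mu is active, phi and mu are not d-separated given {eps, sigma, zeta}.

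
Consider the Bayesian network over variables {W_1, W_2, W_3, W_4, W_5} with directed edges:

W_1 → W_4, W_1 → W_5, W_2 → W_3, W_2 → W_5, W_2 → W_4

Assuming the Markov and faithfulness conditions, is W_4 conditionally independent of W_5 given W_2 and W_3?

No

2 paths connect W_4 and W_5; each must be blocked for d-separation to hold:
Path 1: W_4 ← W_2 → W_5
  W_2 is a fork here and W_2 is conditioned on, so the path is blocked at W_2.
Path 2: W_4 ← W_1 → W_5
  W_1 is a fork and W_1 is not conditioned on — no node blocks this path, so it is active.
At least one path is unblocked, so d-separation fails.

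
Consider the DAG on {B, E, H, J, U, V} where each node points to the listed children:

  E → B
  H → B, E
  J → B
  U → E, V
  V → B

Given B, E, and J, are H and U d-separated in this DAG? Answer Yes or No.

No — H and U are not d-separated given {B, E, J}.

We examine all 4 paths between H and U:
Path 1: H → E → B ← V ← U
  E is a chain here and E is conditioned on, so the path is blocked at E.
Path 2: H → E ← U
  E is a collider and E is conditioned on, which opens it — no node blocks this path, so it is active.
Path 3: H → B ← E ← U
  E is a chain here and E is conditioned on, so the path is blocked at E.
Path 4: H → B ← V ← U
  B is a collider and B is conditioned on, which opens it; V is a chain and V is not conditioned on — no node blocks this path, so it is active.
Because an active path exists, H and U are not d-separated.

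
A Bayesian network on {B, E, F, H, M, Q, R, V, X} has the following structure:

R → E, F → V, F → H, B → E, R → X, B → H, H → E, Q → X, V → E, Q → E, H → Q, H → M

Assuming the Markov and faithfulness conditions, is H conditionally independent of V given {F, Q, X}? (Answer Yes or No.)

There are 5 undirected paths between H and V; checking each against the conditioning set {F, Q, X}:
  1. H → E ← V — E:collider[blocks] ⇒ blocked
  2. H → Q → E ← V — Q:chain[blocks]; E:collider[blocks] ⇒ blocked
  3. H → Q → X ← R → E ← V — Q:chain[blocks]; X:collider[open]; R:fork[open]; E:collider[blocks] ⇒ blocked
  4. H ← F → V — F:fork[blocks] ⇒ blocked
  5. H ← B → E ← V — B:fork[open]; E:collider[blocks] ⇒ blocked
All paths are blocked; H ⊥ V | {F, Q, X} holds.

Yes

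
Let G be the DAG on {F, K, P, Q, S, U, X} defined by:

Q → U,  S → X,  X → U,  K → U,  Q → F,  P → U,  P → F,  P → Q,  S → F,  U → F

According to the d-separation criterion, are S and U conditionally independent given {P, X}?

We examine all 6 paths between S and U:
  1. S → X → U — X:chain[blocks] ⇒ blocked
  2. S → F ← Q ← P → U — F:collider[blocks]; Q:chain[open]; P:fork[blocks] ⇒ blocked
  3. S → F ← Q → U — F:collider[blocks]; Q:fork[open] ⇒ blocked
  4. S → F ← P → Q → U — F:collider[blocks]; P:fork[blocks]; Q:chain[open] ⇒ blocked
  5. S → F ← P → U — F:collider[blocks]; P:fork[blocks] ⇒ blocked
  6. S → F ← U — F:collider[blocks] ⇒ blocked
All paths are blocked; S ⊥ U | {P, X} holds.

Yes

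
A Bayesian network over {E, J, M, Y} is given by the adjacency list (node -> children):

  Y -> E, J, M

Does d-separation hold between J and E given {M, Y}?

The only undirected path from J to E is:
  1. J ← Y → E — Y:fork[blocks] ⇒ blocked
Since every path is blocked, d-separation holds.

Yes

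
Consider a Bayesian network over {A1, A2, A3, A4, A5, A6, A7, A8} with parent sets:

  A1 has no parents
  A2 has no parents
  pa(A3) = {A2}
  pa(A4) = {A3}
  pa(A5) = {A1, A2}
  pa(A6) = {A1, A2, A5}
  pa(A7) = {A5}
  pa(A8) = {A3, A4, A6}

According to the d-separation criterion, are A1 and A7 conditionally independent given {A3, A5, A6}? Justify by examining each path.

Yes

We examine all 5 paths between A1 and A7:
  1. A1 → A6 → A8 ← A3 ← A2 → A5 → A7 — A6:chain[blocks]; A8:collider[blocks]; A3:chain[blocks]; A2:fork[open]; A5:chain[blocks] ⇒ blocked
  2. A1 → A6 → A8 ← A4 ← A3 ← A2 → A5 → A7 — A6:chain[blocks]; A8:collider[blocks]; A4:chain[open]; A3:chain[blocks]; A2:fork[open]; A5:chain[blocks] ⇒ blocked
  3. A1 → A6 ← A5 → A7 — A6:collider[open]; A5:fork[blocks] ⇒ blocked
  4. A1 → A6 ← A2 → A5 → A7 — A6:collider[open]; A2:fork[open]; A5:chain[blocks] ⇒ blocked
  5. A1 → A5 → A7 — A5:chain[blocks] ⇒ blocked
All paths are blocked; A1 ⊥ A7 | {A3, A5, A6} holds.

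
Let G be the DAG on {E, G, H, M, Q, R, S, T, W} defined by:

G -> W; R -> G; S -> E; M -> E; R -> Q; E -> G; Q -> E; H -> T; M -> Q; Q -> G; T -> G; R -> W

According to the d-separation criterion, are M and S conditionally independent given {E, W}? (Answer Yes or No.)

We examine all 5 paths between M and S:
Path 1: M → E ← S
  E is a collider and E is conditioned on, which opens it — no node blocks this path, so it is active.
Path 2: M → Q ← R → W ← G ← E ← S
  E is a chain here and E is conditioned on, so the path is blocked at E.
Path 3: M → Q ← R → G ← E ← S
  E is a chain here and E is conditioned on, so the path is blocked at E.
Path 4: M → Q → E ← S
  Q is a chain and Q is not conditioned on; E is a collider and E is conditioned on, which opens it — no node blocks this path, so it is active.
Path 5: M → Q → G ← E ← S
  E is a chain here and E is conditioned on, so the path is blocked at E.
Since the path M → E ← S is active, M and S are not d-separated given {E, W}.

No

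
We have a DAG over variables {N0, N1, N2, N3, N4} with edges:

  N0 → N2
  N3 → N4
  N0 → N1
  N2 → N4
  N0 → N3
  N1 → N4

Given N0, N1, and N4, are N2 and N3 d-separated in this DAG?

No

Enumerating the 4 paths from N2 to N3 and testing each for blocking by {N0, N1, N4}:
  1. N2 ← N0 → N1 → N4 ← N3 — N0:fork[blocks]; N1:chain[blocks]; N4:collider[open] ⇒ blocked
  2. N2 ← N0 → N3 — N0:fork[blocks] ⇒ blocked
  3. N2 → N4 ← N1 ← N0 → N3 — N4:collider[open]; N1:chain[blocks]; N0:fork[blocks] ⇒ blocked
  4. N2 → N4 ← N3 — N4:collider[open] ⇒ active
Because an active path exists, N2 and N3 are not d-separated.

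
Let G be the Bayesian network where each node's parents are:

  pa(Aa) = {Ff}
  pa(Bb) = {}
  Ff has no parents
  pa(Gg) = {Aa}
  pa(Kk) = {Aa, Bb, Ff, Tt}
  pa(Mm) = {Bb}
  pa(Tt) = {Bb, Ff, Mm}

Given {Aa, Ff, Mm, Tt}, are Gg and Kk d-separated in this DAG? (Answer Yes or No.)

Yes — Gg and Kk are d-separated given {Aa, Ff, Mm, Tt}.

5 paths connect Gg and Kk; each must be blocked for d-separation to hold:
  1. Gg ← Aa → Kk — Aa:fork[blocks] ⇒ blocked
  2. Gg ← Aa ← Ff → Kk — Aa:chain[blocks]; Ff:fork[blocks] ⇒ blocked
  3. Gg ← Aa ← Ff → Tt → Kk — Aa:chain[blocks]; Ff:fork[blocks]; Tt:chain[blocks] ⇒ blocked
  4. Gg ← Aa ← Ff → Tt ← Mm ← Bb → Kk — Aa:chain[blocks]; Ff:fork[blocks]; Tt:collider[open]; Mm:chain[blocks]; Bb:fork[open] ⇒ blocked
  5. Gg ← Aa ← Ff → Tt ← Bb → Kk — Aa:chain[blocks]; Ff:fork[blocks]; Tt:collider[open]; Bb:fork[open] ⇒ blocked
All paths are blocked; Gg ⊥ Kk | {Aa, Ff, Mm, Tt} holds.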